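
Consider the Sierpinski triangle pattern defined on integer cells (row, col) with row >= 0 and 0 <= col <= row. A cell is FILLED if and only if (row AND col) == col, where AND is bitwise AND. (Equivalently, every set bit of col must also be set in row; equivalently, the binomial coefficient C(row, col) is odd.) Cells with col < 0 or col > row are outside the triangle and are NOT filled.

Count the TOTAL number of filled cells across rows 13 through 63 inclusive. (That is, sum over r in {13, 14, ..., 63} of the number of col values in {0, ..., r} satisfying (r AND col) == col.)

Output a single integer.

r13=1101 pc3: +8 =8
r14=1110 pc3: +8 =16
r15=1111 pc4: +16 =32
r16=10000 pc1: +2 =34
r17=10001 pc2: +4 =38
r18=10010 pc2: +4 =42
r19=10011 pc3: +8 =50
r20=10100 pc2: +4 =54
r21=10101 pc3: +8 =62
r22=10110 pc3: +8 =70
r23=10111 pc4: +16 =86
r24=11000 pc2: +4 =90
r25=11001 pc3: +8 =98
r26=11010 pc3: +8 =106
r27=11011 pc4: +16 =122
r28=11100 pc3: +8 =130
r29=11101 pc4: +16 =146
r30=11110 pc4: +16 =162
r31=11111 pc5: +32 =194
r32=100000 pc1: +2 =196
r33=100001 pc2: +4 =200
r34=100010 pc2: +4 =204
r35=100011 pc3: +8 =212
r36=100100 pc2: +4 =216
r37=100101 pc3: +8 =224
r38=100110 pc3: +8 =232
r39=100111 pc4: +16 =248
r40=101000 pc2: +4 =252
r41=101001 pc3: +8 =260
r42=101010 pc3: +8 =268
r43=101011 pc4: +16 =284
r44=101100 pc3: +8 =292
r45=101101 pc4: +16 =308
r46=101110 pc4: +16 =324
r47=101111 pc5: +32 =356
r48=110000 pc2: +4 =360
r49=110001 pc3: +8 =368
r50=110010 pc3: +8 =376
r51=110011 pc4: +16 =392
r52=110100 pc3: +8 =400
r53=110101 pc4: +16 =416
r54=110110 pc4: +16 =432
r55=110111 pc5: +32 =464
r56=111000 pc3: +8 =472
r57=111001 pc4: +16 =488
r58=111010 pc4: +16 =504
r59=111011 pc5: +32 =536
r60=111100 pc4: +16 =552
r61=111101 pc5: +32 =584
r62=111110 pc5: +32 =616
r63=111111 pc6: +64 =680

Answer: 680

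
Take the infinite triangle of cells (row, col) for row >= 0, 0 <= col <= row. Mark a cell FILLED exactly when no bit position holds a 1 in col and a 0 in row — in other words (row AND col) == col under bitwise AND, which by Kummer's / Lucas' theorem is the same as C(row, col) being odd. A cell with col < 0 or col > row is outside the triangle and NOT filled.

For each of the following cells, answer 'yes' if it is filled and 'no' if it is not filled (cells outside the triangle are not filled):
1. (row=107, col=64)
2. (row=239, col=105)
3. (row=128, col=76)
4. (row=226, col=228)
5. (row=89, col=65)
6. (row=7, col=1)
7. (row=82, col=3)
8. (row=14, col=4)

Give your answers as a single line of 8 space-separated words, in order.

(107,64): row=0b1101011, col=0b1000000, row AND col = 0b1000000 = 64; 64 == 64 -> filled
(239,105): row=0b11101111, col=0b1101001, row AND col = 0b1101001 = 105; 105 == 105 -> filled
(128,76): row=0b10000000, col=0b1001100, row AND col = 0b0 = 0; 0 != 76 -> empty
(226,228): col outside [0, 226] -> not filled
(89,65): row=0b1011001, col=0b1000001, row AND col = 0b1000001 = 65; 65 == 65 -> filled
(7,1): row=0b111, col=0b1, row AND col = 0b1 = 1; 1 == 1 -> filled
(82,3): row=0b1010010, col=0b11, row AND col = 0b10 = 2; 2 != 3 -> empty
(14,4): row=0b1110, col=0b100, row AND col = 0b100 = 4; 4 == 4 -> filled

Answer: yes yes no no yes yes no yes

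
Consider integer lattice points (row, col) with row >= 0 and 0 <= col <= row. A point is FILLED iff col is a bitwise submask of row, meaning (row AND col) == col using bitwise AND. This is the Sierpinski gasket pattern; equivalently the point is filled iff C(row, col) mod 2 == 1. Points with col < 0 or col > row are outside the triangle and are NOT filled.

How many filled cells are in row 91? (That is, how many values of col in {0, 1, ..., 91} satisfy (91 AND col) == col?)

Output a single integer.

Answer: 32

Derivation:
91 in binary = 1011011
popcount(91) = number of 1-bits in 1011011 = 5
A col c satisfies (91 AND c) == c iff every set bit of c is also set in 91; each of the 5 set bits of 91 can independently be on or off in c.
count = 2^5 = 32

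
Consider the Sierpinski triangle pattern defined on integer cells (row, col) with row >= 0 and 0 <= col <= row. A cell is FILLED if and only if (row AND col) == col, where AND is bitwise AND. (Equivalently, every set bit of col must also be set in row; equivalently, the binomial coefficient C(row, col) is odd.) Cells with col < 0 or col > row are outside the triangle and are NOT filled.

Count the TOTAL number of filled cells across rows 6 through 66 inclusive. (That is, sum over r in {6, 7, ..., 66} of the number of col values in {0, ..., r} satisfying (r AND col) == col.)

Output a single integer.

Answer: 724

Derivation:
r6=110 pc2: +4 =4
r7=111 pc3: +8 =12
r8=1000 pc1: +2 =14
r9=1001 pc2: +4 =18
r10=1010 pc2: +4 =22
r11=1011 pc3: +8 =30
r12=1100 pc2: +4 =34
r13=1101 pc3: +8 =42
r14=1110 pc3: +8 =50
r15=1111 pc4: +16 =66
r16=10000 pc1: +2 =68
r17=10001 pc2: +4 =72
r18=10010 pc2: +4 =76
r19=10011 pc3: +8 =84
r20=10100 pc2: +4 =88
r21=10101 pc3: +8 =96
r22=10110 pc3: +8 =104
r23=10111 pc4: +16 =120
r24=11000 pc2: +4 =124
r25=11001 pc3: +8 =132
r26=11010 pc3: +8 =140
r27=11011 pc4: +16 =156
r28=11100 pc3: +8 =164
r29=11101 pc4: +16 =180
r30=11110 pc4: +16 =196
r31=11111 pc5: +32 =228
r32=100000 pc1: +2 =230
r33=100001 pc2: +4 =234
r34=100010 pc2: +4 =238
r35=100011 pc3: +8 =246
r36=100100 pc2: +4 =250
r37=100101 pc3: +8 =258
r38=100110 pc3: +8 =266
r39=100111 pc4: +16 =282
r40=101000 pc2: +4 =286
r41=101001 pc3: +8 =294
r42=101010 pc3: +8 =302
r43=101011 pc4: +16 =318
r44=101100 pc3: +8 =326
r45=101101 pc4: +16 =342
r46=101110 pc4: +16 =358
r47=101111 pc5: +32 =390
r48=110000 pc2: +4 =394
r49=110001 pc3: +8 =402
r50=110010 pc3: +8 =410
r51=110011 pc4: +16 =426
r52=110100 pc3: +8 =434
r53=110101 pc4: +16 =450
r54=110110 pc4: +16 =466
r55=110111 pc5: +32 =498
r56=111000 pc3: +8 =506
r57=111001 pc4: +16 =522
r58=111010 pc4: +16 =538
r59=111011 pc5: +32 =570
r60=111100 pc4: +16 =586
r61=111101 pc5: +32 =618
r62=111110 pc5: +32 =650
r63=111111 pc6: +64 =714
r64=1000000 pc1: +2 =716
r65=1000001 pc2: +4 =720
r66=1000010 pc2: +4 =724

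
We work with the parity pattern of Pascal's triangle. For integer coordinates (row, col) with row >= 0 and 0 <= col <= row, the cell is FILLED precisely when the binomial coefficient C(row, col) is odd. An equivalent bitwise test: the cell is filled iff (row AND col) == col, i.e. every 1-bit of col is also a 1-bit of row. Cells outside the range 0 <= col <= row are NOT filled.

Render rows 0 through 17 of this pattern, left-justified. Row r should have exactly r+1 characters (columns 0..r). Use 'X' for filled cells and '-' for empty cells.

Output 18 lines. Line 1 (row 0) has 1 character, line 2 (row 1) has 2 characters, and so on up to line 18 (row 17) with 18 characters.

r0=0: X
r1=1: XX
r2=10: X-X
r3=11: XXXX
r4=100: X---X
r5=101: XX--XX
r6=110: X-X-X-X
r7=111: XXXXXXXX
r8=1000: X-------X
r9=1001: XX------XX
r10=1010: X-X-----X-X
r11=1011: XXXX----XXXX
r12=1100: X---X---X---X
r13=1101: XX--XX--XX--XX
r14=1110: X-X-X-X-X-X-X-X
r15=1111: XXXXXXXXXXXXXXXX
r16=10000: X---------------X
r17=10001: XX--------------XX

Answer: X
XX
X-X
XXXX
X---X
XX--XX
X-X-X-X
XXXXXXXX
X-------X
XX------XX
X-X-----X-X
XXXX----XXXX
X---X---X---X
XX--XX--XX--XX
X-X-X-X-X-X-X-X
XXXXXXXXXXXXXXXX
X---------------X
XX--------------XX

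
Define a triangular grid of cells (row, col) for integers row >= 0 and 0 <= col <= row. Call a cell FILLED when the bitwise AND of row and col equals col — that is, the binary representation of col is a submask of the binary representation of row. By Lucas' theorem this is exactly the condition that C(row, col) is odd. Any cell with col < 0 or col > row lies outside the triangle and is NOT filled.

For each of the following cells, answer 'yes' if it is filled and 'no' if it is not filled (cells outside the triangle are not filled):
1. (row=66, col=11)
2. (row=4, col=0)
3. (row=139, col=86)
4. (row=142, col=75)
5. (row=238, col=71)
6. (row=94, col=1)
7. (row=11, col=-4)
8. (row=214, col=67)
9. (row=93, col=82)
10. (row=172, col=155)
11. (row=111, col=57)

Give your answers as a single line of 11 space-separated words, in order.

Answer: no yes no no no no no no no no no

Derivation:
(66,11): row=0b1000010, col=0b1011, row AND col = 0b10 = 2; 2 != 11 -> empty
(4,0): row=0b100, col=0b0, row AND col = 0b0 = 0; 0 == 0 -> filled
(139,86): row=0b10001011, col=0b1010110, row AND col = 0b10 = 2; 2 != 86 -> empty
(142,75): row=0b10001110, col=0b1001011, row AND col = 0b1010 = 10; 10 != 75 -> empty
(238,71): row=0b11101110, col=0b1000111, row AND col = 0b1000110 = 70; 70 != 71 -> empty
(94,1): row=0b1011110, col=0b1, row AND col = 0b0 = 0; 0 != 1 -> empty
(11,-4): col outside [0, 11] -> not filled
(214,67): row=0b11010110, col=0b1000011, row AND col = 0b1000010 = 66; 66 != 67 -> empty
(93,82): row=0b1011101, col=0b1010010, row AND col = 0b1010000 = 80; 80 != 82 -> empty
(172,155): row=0b10101100, col=0b10011011, row AND col = 0b10001000 = 136; 136 != 155 -> empty
(111,57): row=0b1101111, col=0b111001, row AND col = 0b101001 = 41; 41 != 57 -> empty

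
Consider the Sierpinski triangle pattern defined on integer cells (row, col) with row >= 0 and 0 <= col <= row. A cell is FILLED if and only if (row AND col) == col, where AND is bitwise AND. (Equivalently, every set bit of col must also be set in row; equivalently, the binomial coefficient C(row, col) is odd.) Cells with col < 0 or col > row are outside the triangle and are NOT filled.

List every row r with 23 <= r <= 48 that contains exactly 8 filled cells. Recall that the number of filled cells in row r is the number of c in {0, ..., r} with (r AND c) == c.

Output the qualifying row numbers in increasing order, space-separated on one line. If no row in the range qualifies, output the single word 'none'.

Answer: 25 26 28 35 37 38 41 42 44

Derivation:
Row r has 2^popcount(r) filled cells, so we need popcount(r) = log2(8) = 3.
Scan r = 23..48 and keep those with exactly 3 one-bits:
r=23=10111 popcount=4 -> skip
r=24=11000 popcount=2 -> skip
r=25=11001 popcount=3 -> KEEP
r=26=11010 popcount=3 -> KEEP
r=27=11011 popcount=4 -> skip
r=28=11100 popcount=3 -> KEEP
r=29=11101 popcount=4 -> skip
r=30=11110 popcount=4 -> skip
r=31=11111 popcount=5 -> skip
r=32=100000 popcount=1 -> skip
r=33=100001 popcount=2 -> skip
r=34=100010 popcount=2 -> skip
r=35=100011 popcount=3 -> KEEP
r=36=100100 popcount=2 -> skip
r=37=100101 popcount=3 -> KEEP
r=38=100110 popcount=3 -> KEEP
r=39=100111 popcount=4 -> skip
r=40=101000 popcount=2 -> skip
r=41=101001 popcount=3 -> KEEP
r=42=101010 popcount=3 -> KEEP
r=43=101011 popcount=4 -> skip
r=44=101100 popcount=3 -> KEEP
r=45=101101 popcount=4 -> skip
r=46=101110 popcount=4 -> skip
r=47=101111 popcount=5 -> skip
r=48=110000 popcount=2 -> skip
Kept rows: 25 26 28 35 37 38 41 42 44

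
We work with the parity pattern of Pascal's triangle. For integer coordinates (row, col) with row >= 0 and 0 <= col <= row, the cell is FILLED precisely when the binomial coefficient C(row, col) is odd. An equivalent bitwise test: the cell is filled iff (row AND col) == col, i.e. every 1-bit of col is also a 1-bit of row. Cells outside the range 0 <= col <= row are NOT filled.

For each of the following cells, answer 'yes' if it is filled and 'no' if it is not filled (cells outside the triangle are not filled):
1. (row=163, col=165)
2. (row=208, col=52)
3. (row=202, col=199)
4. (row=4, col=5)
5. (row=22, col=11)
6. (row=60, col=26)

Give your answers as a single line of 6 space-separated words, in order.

Answer: no no no no no no

Derivation:
(163,165): col outside [0, 163] -> not filled
(208,52): row=0b11010000, col=0b110100, row AND col = 0b10000 = 16; 16 != 52 -> empty
(202,199): row=0b11001010, col=0b11000111, row AND col = 0b11000010 = 194; 194 != 199 -> empty
(4,5): col outside [0, 4] -> not filled
(22,11): row=0b10110, col=0b1011, row AND col = 0b10 = 2; 2 != 11 -> empty
(60,26): row=0b111100, col=0b11010, row AND col = 0b11000 = 24; 24 != 26 -> empty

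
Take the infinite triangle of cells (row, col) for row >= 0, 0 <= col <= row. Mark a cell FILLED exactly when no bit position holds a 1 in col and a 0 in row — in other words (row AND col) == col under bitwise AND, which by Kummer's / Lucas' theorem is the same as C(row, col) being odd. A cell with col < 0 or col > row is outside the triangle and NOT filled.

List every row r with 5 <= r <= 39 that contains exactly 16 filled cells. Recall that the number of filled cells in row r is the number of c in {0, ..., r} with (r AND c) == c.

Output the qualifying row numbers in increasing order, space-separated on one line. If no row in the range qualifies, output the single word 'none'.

Row r has 2^popcount(r) filled cells, so we need popcount(r) = log2(16) = 4.
Scan r = 5..39 and keep those with exactly 4 one-bits:
r=5=101 popcount=2 -> skip
r=6=110 popcount=2 -> skip
r=7=111 popcount=3 -> skip
r=8=1000 popcount=1 -> skip
r=9=1001 popcount=2 -> skip
r=10=1010 popcount=2 -> skip
r=11=1011 popcount=3 -> skip
r=12=1100 popcount=2 -> skip
r=13=1101 popcount=3 -> skip
r=14=1110 popcount=3 -> skip
r=15=1111 popcount=4 -> KEEP
r=16=10000 popcount=1 -> skip
r=17=10001 popcount=2 -> skip
r=18=10010 popcount=2 -> skip
r=19=10011 popcount=3 -> skip
r=20=10100 popcount=2 -> skip
r=21=10101 popcount=3 -> skip
r=22=10110 popcount=3 -> skip
r=23=10111 popcount=4 -> KEEP
r=24=11000 popcount=2 -> skip
r=25=11001 popcount=3 -> skip
r=26=11010 popcount=3 -> skip
r=27=11011 popcount=4 -> KEEP
r=28=11100 popcount=3 -> skip
r=29=11101 popcount=4 -> KEEP
r=30=11110 popcount=4 -> KEEP
r=31=11111 popcount=5 -> skip
r=32=100000 popcount=1 -> skip
r=33=100001 popcount=2 -> skip
r=34=100010 popcount=2 -> skip
r=35=100011 popcount=3 -> skip
r=36=100100 popcount=2 -> skip
r=37=100101 popcount=3 -> skip
r=38=100110 popcount=3 -> skip
r=39=100111 popcount=4 -> KEEP
Kept rows: 15 23 27 29 30 39

Answer: 15 23 27 29 30 39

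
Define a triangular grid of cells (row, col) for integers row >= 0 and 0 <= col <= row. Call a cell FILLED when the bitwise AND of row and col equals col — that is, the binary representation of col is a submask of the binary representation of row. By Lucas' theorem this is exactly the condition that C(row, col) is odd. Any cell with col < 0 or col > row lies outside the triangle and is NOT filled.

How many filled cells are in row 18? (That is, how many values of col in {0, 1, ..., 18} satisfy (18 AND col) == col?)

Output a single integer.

Answer: 4

Derivation:
18 in binary = 10010
popcount(18) = number of 1-bits in 10010 = 2
A col c satisfies (18 AND c) == c iff every set bit of c is also set in 18; each of the 2 set bits of 18 can independently be on or off in c.
count = 2^2 = 4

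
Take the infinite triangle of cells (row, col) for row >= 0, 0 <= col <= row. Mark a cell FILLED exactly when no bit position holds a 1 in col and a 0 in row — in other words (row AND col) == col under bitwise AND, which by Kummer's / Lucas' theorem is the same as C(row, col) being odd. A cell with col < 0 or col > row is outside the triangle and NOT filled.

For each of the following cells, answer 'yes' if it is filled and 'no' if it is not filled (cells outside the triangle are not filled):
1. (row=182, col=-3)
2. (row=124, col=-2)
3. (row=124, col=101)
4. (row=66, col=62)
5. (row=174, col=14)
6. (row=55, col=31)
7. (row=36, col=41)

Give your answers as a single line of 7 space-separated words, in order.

Answer: no no no no yes no no

Derivation:
(182,-3): col outside [0, 182] -> not filled
(124,-2): col outside [0, 124] -> not filled
(124,101): row=0b1111100, col=0b1100101, row AND col = 0b1100100 = 100; 100 != 101 -> empty
(66,62): row=0b1000010, col=0b111110, row AND col = 0b10 = 2; 2 != 62 -> empty
(174,14): row=0b10101110, col=0b1110, row AND col = 0b1110 = 14; 14 == 14 -> filled
(55,31): row=0b110111, col=0b11111, row AND col = 0b10111 = 23; 23 != 31 -> empty
(36,41): col outside [0, 36] -> not filled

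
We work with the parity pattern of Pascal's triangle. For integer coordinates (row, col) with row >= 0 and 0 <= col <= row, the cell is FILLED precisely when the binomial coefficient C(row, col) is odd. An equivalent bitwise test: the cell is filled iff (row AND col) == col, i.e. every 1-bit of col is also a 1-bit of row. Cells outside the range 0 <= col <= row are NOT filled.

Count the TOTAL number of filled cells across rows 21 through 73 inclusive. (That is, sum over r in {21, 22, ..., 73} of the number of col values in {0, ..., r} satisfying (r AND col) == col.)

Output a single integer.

r21=10101 pc3: +8 =8
r22=10110 pc3: +8 =16
r23=10111 pc4: +16 =32
r24=11000 pc2: +4 =36
r25=11001 pc3: +8 =44
r26=11010 pc3: +8 =52
r27=11011 pc4: +16 =68
r28=11100 pc3: +8 =76
r29=11101 pc4: +16 =92
r30=11110 pc4: +16 =108
r31=11111 pc5: +32 =140
r32=100000 pc1: +2 =142
r33=100001 pc2: +4 =146
r34=100010 pc2: +4 =150
r35=100011 pc3: +8 =158
r36=100100 pc2: +4 =162
r37=100101 pc3: +8 =170
r38=100110 pc3: +8 =178
r39=100111 pc4: +16 =194
r40=101000 pc2: +4 =198
r41=101001 pc3: +8 =206
r42=101010 pc3: +8 =214
r43=101011 pc4: +16 =230
r44=101100 pc3: +8 =238
r45=101101 pc4: +16 =254
r46=101110 pc4: +16 =270
r47=101111 pc5: +32 =302
r48=110000 pc2: +4 =306
r49=110001 pc3: +8 =314
r50=110010 pc3: +8 =322
r51=110011 pc4: +16 =338
r52=110100 pc3: +8 =346
r53=110101 pc4: +16 =362
r54=110110 pc4: +16 =378
r55=110111 pc5: +32 =410
r56=111000 pc3: +8 =418
r57=111001 pc4: +16 =434
r58=111010 pc4: +16 =450
r59=111011 pc5: +32 =482
r60=111100 pc4: +16 =498
r61=111101 pc5: +32 =530
r62=111110 pc5: +32 =562
r63=111111 pc6: +64 =626
r64=1000000 pc1: +2 =628
r65=1000001 pc2: +4 =632
r66=1000010 pc2: +4 =636
r67=1000011 pc3: +8 =644
r68=1000100 pc2: +4 =648
r69=1000101 pc3: +8 =656
r70=1000110 pc3: +8 =664
r71=1000111 pc4: +16 =680
r72=1001000 pc2: +4 =684
r73=1001001 pc3: +8 =692

Answer: 692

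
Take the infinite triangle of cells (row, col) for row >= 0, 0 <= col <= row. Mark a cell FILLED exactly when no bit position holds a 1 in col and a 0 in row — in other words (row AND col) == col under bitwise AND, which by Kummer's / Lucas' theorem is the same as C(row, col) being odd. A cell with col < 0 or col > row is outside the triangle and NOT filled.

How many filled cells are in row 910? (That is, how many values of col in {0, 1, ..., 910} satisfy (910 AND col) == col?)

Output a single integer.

Answer: 64

Derivation:
910 in binary = 1110001110
popcount(910) = number of 1-bits in 1110001110 = 6
A col c satisfies (910 AND c) == c iff every set bit of c is also set in 910; each of the 6 set bits of 910 can independently be on or off in c.
count = 2^6 = 64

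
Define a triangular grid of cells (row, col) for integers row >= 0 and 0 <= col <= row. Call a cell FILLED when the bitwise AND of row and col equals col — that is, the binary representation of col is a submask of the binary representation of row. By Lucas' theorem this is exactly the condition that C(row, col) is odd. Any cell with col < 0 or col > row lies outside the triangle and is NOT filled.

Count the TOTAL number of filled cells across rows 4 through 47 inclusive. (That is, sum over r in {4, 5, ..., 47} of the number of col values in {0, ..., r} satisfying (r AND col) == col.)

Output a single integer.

r4=100 pc1: +2 =2
r5=101 pc2: +4 =6
r6=110 pc2: +4 =10
r7=111 pc3: +8 =18
r8=1000 pc1: +2 =20
r9=1001 pc2: +4 =24
r10=1010 pc2: +4 =28
r11=1011 pc3: +8 =36
r12=1100 pc2: +4 =40
r13=1101 pc3: +8 =48
r14=1110 pc3: +8 =56
r15=1111 pc4: +16 =72
r16=10000 pc1: +2 =74
r17=10001 pc2: +4 =78
r18=10010 pc2: +4 =82
r19=10011 pc3: +8 =90
r20=10100 pc2: +4 =94
r21=10101 pc3: +8 =102
r22=10110 pc3: +8 =110
r23=10111 pc4: +16 =126
r24=11000 pc2: +4 =130
r25=11001 pc3: +8 =138
r26=11010 pc3: +8 =146
r27=11011 pc4: +16 =162
r28=11100 pc3: +8 =170
r29=11101 pc4: +16 =186
r30=11110 pc4: +16 =202
r31=11111 pc5: +32 =234
r32=100000 pc1: +2 =236
r33=100001 pc2: +4 =240
r34=100010 pc2: +4 =244
r35=100011 pc3: +8 =252
r36=100100 pc2: +4 =256
r37=100101 pc3: +8 =264
r38=100110 pc3: +8 =272
r39=100111 pc4: +16 =288
r40=101000 pc2: +4 =292
r41=101001 pc3: +8 =300
r42=101010 pc3: +8 =308
r43=101011 pc4: +16 =324
r44=101100 pc3: +8 =332
r45=101101 pc4: +16 =348
r46=101110 pc4: +16 =364
r47=101111 pc5: +32 =396

Answer: 396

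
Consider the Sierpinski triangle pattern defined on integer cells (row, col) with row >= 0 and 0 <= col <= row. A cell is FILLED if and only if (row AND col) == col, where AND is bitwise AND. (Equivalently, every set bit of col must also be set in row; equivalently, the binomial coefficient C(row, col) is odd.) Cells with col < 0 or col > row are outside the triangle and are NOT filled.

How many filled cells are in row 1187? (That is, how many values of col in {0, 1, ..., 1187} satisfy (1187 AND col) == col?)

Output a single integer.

1187 in binary = 10010100011
popcount(1187) = number of 1-bits in 10010100011 = 5
A col c satisfies (1187 AND c) == c iff every set bit of c is also set in 1187; each of the 5 set bits of 1187 can independently be on or off in c.
count = 2^5 = 32

Answer: 32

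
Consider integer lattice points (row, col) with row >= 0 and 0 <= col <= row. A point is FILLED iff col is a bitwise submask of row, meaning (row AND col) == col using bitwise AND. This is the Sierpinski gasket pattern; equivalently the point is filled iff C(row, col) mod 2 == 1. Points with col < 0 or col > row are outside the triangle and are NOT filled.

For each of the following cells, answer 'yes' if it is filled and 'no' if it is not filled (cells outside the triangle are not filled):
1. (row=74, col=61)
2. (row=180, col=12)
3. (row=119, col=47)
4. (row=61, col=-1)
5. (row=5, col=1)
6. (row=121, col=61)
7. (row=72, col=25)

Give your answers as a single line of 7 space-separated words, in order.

(74,61): row=0b1001010, col=0b111101, row AND col = 0b1000 = 8; 8 != 61 -> empty
(180,12): row=0b10110100, col=0b1100, row AND col = 0b100 = 4; 4 != 12 -> empty
(119,47): row=0b1110111, col=0b101111, row AND col = 0b100111 = 39; 39 != 47 -> empty
(61,-1): col outside [0, 61] -> not filled
(5,1): row=0b101, col=0b1, row AND col = 0b1 = 1; 1 == 1 -> filled
(121,61): row=0b1111001, col=0b111101, row AND col = 0b111001 = 57; 57 != 61 -> empty
(72,25): row=0b1001000, col=0b11001, row AND col = 0b1000 = 8; 8 != 25 -> empty

Answer: no no no no yes no no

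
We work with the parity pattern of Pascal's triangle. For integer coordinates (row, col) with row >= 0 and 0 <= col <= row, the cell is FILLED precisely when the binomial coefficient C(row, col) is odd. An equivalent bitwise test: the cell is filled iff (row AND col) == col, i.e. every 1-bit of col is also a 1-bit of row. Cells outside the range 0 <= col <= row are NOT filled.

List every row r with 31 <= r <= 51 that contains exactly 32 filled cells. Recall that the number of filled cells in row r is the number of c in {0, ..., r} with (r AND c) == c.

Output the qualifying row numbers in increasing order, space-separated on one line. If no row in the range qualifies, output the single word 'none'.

Answer: 31 47

Derivation:
Row r has 2^popcount(r) filled cells, so we need popcount(r) = log2(32) = 5.
Scan r = 31..51 and keep those with exactly 5 one-bits:
r=31=11111 popcount=5 -> KEEP
r=32=100000 popcount=1 -> skip
r=33=100001 popcount=2 -> skip
r=34=100010 popcount=2 -> skip
r=35=100011 popcount=3 -> skip
r=36=100100 popcount=2 -> skip
r=37=100101 popcount=3 -> skip
r=38=100110 popcount=3 -> skip
r=39=100111 popcount=4 -> skip
r=40=101000 popcount=2 -> skip
r=41=101001 popcount=3 -> skip
r=42=101010 popcount=3 -> skip
r=43=101011 popcount=4 -> skip
r=44=101100 popcount=3 -> skip
r=45=101101 popcount=4 -> skip
r=46=101110 popcount=4 -> skip
r=47=101111 popcount=5 -> KEEP
r=48=110000 popcount=2 -> skip
r=49=110001 popcount=3 -> skip
r=50=110010 popcount=3 -> skip
r=51=110011 popcount=4 -> skip
Kept rows: 31 47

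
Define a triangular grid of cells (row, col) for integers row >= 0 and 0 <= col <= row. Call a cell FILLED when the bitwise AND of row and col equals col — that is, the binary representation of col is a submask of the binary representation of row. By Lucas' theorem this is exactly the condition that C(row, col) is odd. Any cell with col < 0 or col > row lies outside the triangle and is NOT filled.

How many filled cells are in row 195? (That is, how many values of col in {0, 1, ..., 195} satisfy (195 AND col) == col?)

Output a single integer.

Answer: 16

Derivation:
195 in binary = 11000011
popcount(195) = number of 1-bits in 11000011 = 4
A col c satisfies (195 AND c) == c iff every set bit of c is also set in 195; each of the 4 set bits of 195 can independently be on or off in c.
count = 2^4 = 16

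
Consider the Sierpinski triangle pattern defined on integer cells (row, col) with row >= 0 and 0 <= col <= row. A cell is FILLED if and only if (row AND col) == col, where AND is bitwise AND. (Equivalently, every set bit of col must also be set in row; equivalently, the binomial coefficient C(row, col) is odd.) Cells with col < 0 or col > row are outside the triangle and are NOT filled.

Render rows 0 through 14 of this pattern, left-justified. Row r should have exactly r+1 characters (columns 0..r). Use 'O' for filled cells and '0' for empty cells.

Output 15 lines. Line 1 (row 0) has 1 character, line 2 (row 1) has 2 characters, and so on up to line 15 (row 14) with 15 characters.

r0=0: O
r1=1: OO
r2=10: O0O
r3=11: OOOO
r4=100: O000O
r5=101: OO00OO
r6=110: O0O0O0O
r7=111: OOOOOOOO
r8=1000: O0000000O
r9=1001: OO000000OO
r10=1010: O0O00000O0O
r11=1011: OOOO0000OOOO
r12=1100: O000O000O000O
r13=1101: OO00OO00OO00OO
r14=1110: O0O0O0O0O0O0O0O

Answer: O
OO
O0O
OOOO
O000O
OO00OO
O0O0O0O
OOOOOOOO
O0000000O
OO000000OO
O0O00000O0O
OOOO0000OOOO
O000O000O000O
OO00OO00OO00OO
O0O0O0O0O0O0O0O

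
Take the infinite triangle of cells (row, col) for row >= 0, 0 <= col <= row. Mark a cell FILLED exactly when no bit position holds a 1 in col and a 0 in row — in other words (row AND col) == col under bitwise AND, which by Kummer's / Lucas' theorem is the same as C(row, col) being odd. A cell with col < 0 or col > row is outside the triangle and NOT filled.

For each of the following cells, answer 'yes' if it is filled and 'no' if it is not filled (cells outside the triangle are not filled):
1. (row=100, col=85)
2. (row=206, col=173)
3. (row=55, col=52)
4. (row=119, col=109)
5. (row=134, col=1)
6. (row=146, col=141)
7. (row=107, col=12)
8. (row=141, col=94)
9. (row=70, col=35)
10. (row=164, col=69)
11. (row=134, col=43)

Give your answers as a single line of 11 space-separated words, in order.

(100,85): row=0b1100100, col=0b1010101, row AND col = 0b1000100 = 68; 68 != 85 -> empty
(206,173): row=0b11001110, col=0b10101101, row AND col = 0b10001100 = 140; 140 != 173 -> empty
(55,52): row=0b110111, col=0b110100, row AND col = 0b110100 = 52; 52 == 52 -> filled
(119,109): row=0b1110111, col=0b1101101, row AND col = 0b1100101 = 101; 101 != 109 -> empty
(134,1): row=0b10000110, col=0b1, row AND col = 0b0 = 0; 0 != 1 -> empty
(146,141): row=0b10010010, col=0b10001101, row AND col = 0b10000000 = 128; 128 != 141 -> empty
(107,12): row=0b1101011, col=0b1100, row AND col = 0b1000 = 8; 8 != 12 -> empty
(141,94): row=0b10001101, col=0b1011110, row AND col = 0b1100 = 12; 12 != 94 -> empty
(70,35): row=0b1000110, col=0b100011, row AND col = 0b10 = 2; 2 != 35 -> empty
(164,69): row=0b10100100, col=0b1000101, row AND col = 0b100 = 4; 4 != 69 -> empty
(134,43): row=0b10000110, col=0b101011, row AND col = 0b10 = 2; 2 != 43 -> empty

Answer: no no yes no no no no no no no no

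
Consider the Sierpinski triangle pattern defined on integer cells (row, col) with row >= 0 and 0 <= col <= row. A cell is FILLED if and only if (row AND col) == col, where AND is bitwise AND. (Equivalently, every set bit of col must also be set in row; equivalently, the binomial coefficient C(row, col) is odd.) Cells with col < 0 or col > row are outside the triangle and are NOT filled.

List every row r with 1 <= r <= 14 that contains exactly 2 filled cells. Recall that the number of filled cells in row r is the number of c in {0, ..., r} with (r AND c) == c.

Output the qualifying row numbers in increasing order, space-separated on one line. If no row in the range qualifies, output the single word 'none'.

Answer: 1 2 4 8

Derivation:
Row r has 2^popcount(r) filled cells, so we need popcount(r) = log2(2) = 1.
Scan r = 1..14 and keep those with exactly 1 one-bits:
r=1=1 popcount=1 -> KEEP
r=2=10 popcount=1 -> KEEP
r=3=11 popcount=2 -> skip
r=4=100 popcount=1 -> KEEP
r=5=101 popcount=2 -> skip
r=6=110 popcount=2 -> skip
r=7=111 popcount=3 -> skip
r=8=1000 popcount=1 -> KEEP
r=9=1001 popcount=2 -> skip
r=10=1010 popcount=2 -> skip
r=11=1011 popcount=3 -> skip
r=12=1100 popcount=2 -> skip
r=13=1101 popcount=3 -> skip
r=14=1110 popcount=3 -> skip
Kept rows: 1 2 4 8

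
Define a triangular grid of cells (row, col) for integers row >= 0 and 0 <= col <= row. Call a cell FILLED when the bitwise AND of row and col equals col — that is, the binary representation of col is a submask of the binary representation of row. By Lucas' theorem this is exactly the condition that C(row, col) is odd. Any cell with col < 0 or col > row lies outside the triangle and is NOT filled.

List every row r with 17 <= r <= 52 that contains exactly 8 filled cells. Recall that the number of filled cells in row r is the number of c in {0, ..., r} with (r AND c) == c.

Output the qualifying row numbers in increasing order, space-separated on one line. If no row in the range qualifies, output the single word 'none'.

Row r has 2^popcount(r) filled cells, so we need popcount(r) = log2(8) = 3.
Scan r = 17..52 and keep those with exactly 3 one-bits:
r=17=10001 popcount=2 -> skip
r=18=10010 popcount=2 -> skip
r=19=10011 popcount=3 -> KEEP
r=20=10100 popcount=2 -> skip
r=21=10101 popcount=3 -> KEEP
r=22=10110 popcount=3 -> KEEP
r=23=10111 popcount=4 -> skip
r=24=11000 popcount=2 -> skip
r=25=11001 popcount=3 -> KEEP
r=26=11010 popcount=3 -> KEEP
r=27=11011 popcount=4 -> skip
r=28=11100 popcount=3 -> KEEP
r=29=11101 popcount=4 -> skip
r=30=11110 popcount=4 -> skip
r=31=11111 popcount=5 -> skip
r=32=100000 popcount=1 -> skip
r=33=100001 popcount=2 -> skip
r=34=100010 popcount=2 -> skip
r=35=100011 popcount=3 -> KEEP
r=36=100100 popcount=2 -> skip
r=37=100101 popcount=3 -> KEEP
r=38=100110 popcount=3 -> KEEP
r=39=100111 popcount=4 -> skip
r=40=101000 popcount=2 -> skip
r=41=101001 popcount=3 -> KEEP
r=42=101010 popcount=3 -> KEEP
r=43=101011 popcount=4 -> skip
r=44=101100 popcount=3 -> KEEP
r=45=101101 popcount=4 -> skip
r=46=101110 popcount=4 -> skip
r=47=101111 popcount=5 -> skip
r=48=110000 popcount=2 -> skip
r=49=110001 popcount=3 -> KEEP
r=50=110010 popcount=3 -> KEEP
r=51=110011 popcount=4 -> skip
r=52=110100 popcount=3 -> KEEP
Kept rows: 19 21 22 25 26 28 35 37 38 41 42 44 49 50 52

Answer: 19 21 22 25 26 28 35 37 38 41 42 44 49 50 52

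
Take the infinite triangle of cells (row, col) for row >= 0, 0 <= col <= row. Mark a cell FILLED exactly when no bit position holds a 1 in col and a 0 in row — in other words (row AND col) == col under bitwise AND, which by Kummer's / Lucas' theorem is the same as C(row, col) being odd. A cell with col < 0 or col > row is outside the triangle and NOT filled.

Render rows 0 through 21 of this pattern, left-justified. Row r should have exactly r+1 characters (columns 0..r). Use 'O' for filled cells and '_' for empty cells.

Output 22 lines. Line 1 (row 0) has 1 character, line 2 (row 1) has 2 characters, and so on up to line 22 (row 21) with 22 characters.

r0=0: O
r1=1: OO
r2=10: O_O
r3=11: OOOO
r4=100: O___O
r5=101: OO__OO
r6=110: O_O_O_O
r7=111: OOOOOOOO
r8=1000: O_______O
r9=1001: OO______OO
r10=1010: O_O_____O_O
r11=1011: OOOO____OOOO
r12=1100: O___O___O___O
r13=1101: OO__OO__OO__OO
r14=1110: O_O_O_O_O_O_O_O
r15=1111: OOOOOOOOOOOOOOOO
r16=10000: O_______________O
r17=10001: OO______________OO
r18=10010: O_O_____________O_O
r19=10011: OOOO____________OOOO
r20=10100: O___O___________O___O
r21=10101: OO__OO__________OO__OO

Answer: O
OO
O_O
OOOO
O___O
OO__OO
O_O_O_O
OOOOOOOO
O_______O
OO______OO
O_O_____O_O
OOOO____OOOO
O___O___O___O
OO__OO__OO__OO
O_O_O_O_O_O_O_O
OOOOOOOOOOOOOOOO
O_______________O
OO______________OO
O_O_____________O_O
OOOO____________OOOO
O___O___________O___O
OO__OO__________OO__OO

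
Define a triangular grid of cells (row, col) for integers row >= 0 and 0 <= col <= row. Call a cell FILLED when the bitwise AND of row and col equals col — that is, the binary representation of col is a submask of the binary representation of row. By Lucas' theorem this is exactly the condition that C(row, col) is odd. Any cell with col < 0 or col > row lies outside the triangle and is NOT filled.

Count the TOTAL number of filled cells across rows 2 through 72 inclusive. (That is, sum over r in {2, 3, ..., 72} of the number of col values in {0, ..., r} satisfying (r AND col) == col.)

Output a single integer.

Answer: 784

Derivation:
r2=10 pc1: +2 =2
r3=11 pc2: +4 =6
r4=100 pc1: +2 =8
r5=101 pc2: +4 =12
r6=110 pc2: +4 =16
r7=111 pc3: +8 =24
r8=1000 pc1: +2 =26
r9=1001 pc2: +4 =30
r10=1010 pc2: +4 =34
r11=1011 pc3: +8 =42
r12=1100 pc2: +4 =46
r13=1101 pc3: +8 =54
r14=1110 pc3: +8 =62
r15=1111 pc4: +16 =78
r16=10000 pc1: +2 =80
r17=10001 pc2: +4 =84
r18=10010 pc2: +4 =88
r19=10011 pc3: +8 =96
r20=10100 pc2: +4 =100
r21=10101 pc3: +8 =108
r22=10110 pc3: +8 =116
r23=10111 pc4: +16 =132
r24=11000 pc2: +4 =136
r25=11001 pc3: +8 =144
r26=11010 pc3: +8 =152
r27=11011 pc4: +16 =168
r28=11100 pc3: +8 =176
r29=11101 pc4: +16 =192
r30=11110 pc4: +16 =208
r31=11111 pc5: +32 =240
r32=100000 pc1: +2 =242
r33=100001 pc2: +4 =246
r34=100010 pc2: +4 =250
r35=100011 pc3: +8 =258
r36=100100 pc2: +4 =262
r37=100101 pc3: +8 =270
r38=100110 pc3: +8 =278
r39=100111 pc4: +16 =294
r40=101000 pc2: +4 =298
r41=101001 pc3: +8 =306
r42=101010 pc3: +8 =314
r43=101011 pc4: +16 =330
r44=101100 pc3: +8 =338
r45=101101 pc4: +16 =354
r46=101110 pc4: +16 =370
r47=101111 pc5: +32 =402
r48=110000 pc2: +4 =406
r49=110001 pc3: +8 =414
r50=110010 pc3: +8 =422
r51=110011 pc4: +16 =438
r52=110100 pc3: +8 =446
r53=110101 pc4: +16 =462
r54=110110 pc4: +16 =478
r55=110111 pc5: +32 =510
r56=111000 pc3: +8 =518
r57=111001 pc4: +16 =534
r58=111010 pc4: +16 =550
r59=111011 pc5: +32 =582
r60=111100 pc4: +16 =598
r61=111101 pc5: +32 =630
r62=111110 pc5: +32 =662
r63=111111 pc6: +64 =726
r64=1000000 pc1: +2 =728
r65=1000001 pc2: +4 =732
r66=1000010 pc2: +4 =736
r67=1000011 pc3: +8 =744
r68=1000100 pc2: +4 =748
r69=1000101 pc3: +8 =756
r70=1000110 pc3: +8 =764
r71=1000111 pc4: +16 =780
r72=1001000 pc2: +4 =784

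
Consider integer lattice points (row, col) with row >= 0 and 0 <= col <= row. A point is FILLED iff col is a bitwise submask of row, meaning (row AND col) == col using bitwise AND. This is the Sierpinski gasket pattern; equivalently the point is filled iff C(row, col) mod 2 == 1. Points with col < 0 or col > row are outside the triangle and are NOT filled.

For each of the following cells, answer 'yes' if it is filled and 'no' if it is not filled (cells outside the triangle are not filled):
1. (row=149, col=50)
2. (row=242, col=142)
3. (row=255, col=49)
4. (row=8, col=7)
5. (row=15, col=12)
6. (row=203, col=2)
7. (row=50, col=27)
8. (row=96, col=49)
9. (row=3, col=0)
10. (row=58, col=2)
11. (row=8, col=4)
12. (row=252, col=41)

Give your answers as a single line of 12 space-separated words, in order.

(149,50): row=0b10010101, col=0b110010, row AND col = 0b10000 = 16; 16 != 50 -> empty
(242,142): row=0b11110010, col=0b10001110, row AND col = 0b10000010 = 130; 130 != 142 -> empty
(255,49): row=0b11111111, col=0b110001, row AND col = 0b110001 = 49; 49 == 49 -> filled
(8,7): row=0b1000, col=0b111, row AND col = 0b0 = 0; 0 != 7 -> empty
(15,12): row=0b1111, col=0b1100, row AND col = 0b1100 = 12; 12 == 12 -> filled
(203,2): row=0b11001011, col=0b10, row AND col = 0b10 = 2; 2 == 2 -> filled
(50,27): row=0b110010, col=0b11011, row AND col = 0b10010 = 18; 18 != 27 -> empty
(96,49): row=0b1100000, col=0b110001, row AND col = 0b100000 = 32; 32 != 49 -> empty
(3,0): row=0b11, col=0b0, row AND col = 0b0 = 0; 0 == 0 -> filled
(58,2): row=0b111010, col=0b10, row AND col = 0b10 = 2; 2 == 2 -> filled
(8,4): row=0b1000, col=0b100, row AND col = 0b0 = 0; 0 != 4 -> empty
(252,41): row=0b11111100, col=0b101001, row AND col = 0b101000 = 40; 40 != 41 -> empty

Answer: no no yes no yes yes no no yes yes no no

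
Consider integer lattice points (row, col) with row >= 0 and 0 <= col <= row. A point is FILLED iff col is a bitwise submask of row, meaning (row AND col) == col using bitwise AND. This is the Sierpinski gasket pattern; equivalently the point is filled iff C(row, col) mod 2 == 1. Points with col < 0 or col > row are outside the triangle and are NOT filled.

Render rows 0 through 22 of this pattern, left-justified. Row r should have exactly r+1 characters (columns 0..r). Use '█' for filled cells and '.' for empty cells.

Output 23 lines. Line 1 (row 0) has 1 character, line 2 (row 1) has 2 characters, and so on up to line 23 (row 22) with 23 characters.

r0=0: █
r1=1: ██
r2=10: █.█
r3=11: ████
r4=100: █...█
r5=101: ██..██
r6=110: █.█.█.█
r7=111: ████████
r8=1000: █.......█
r9=1001: ██......██
r10=1010: █.█.....█.█
r11=1011: ████....████
r12=1100: █...█...█...█
r13=1101: ██..██..██..██
r14=1110: █.█.█.█.█.█.█.█
r15=1111: ████████████████
r16=10000: █...............█
r17=10001: ██..............██
r18=10010: █.█.............█.█
r19=10011: ████............████
r20=10100: █...█...........█...█
r21=10101: ██..██..........██..██
r22=10110: █.█.█.█.........█.█.█.█

Answer: █
██
█.█
████
█...█
██..██
█.█.█.█
████████
█.......█
██......██
█.█.....█.█
████....████
█...█...█...█
██..██..██..██
█.█.█.█.█.█.█.█
████████████████
█...............█
██..............██
█.█.............█.█
████............████
█...█...........█...█
██..██..........██..██
█.█.█.█.........█.█.█.█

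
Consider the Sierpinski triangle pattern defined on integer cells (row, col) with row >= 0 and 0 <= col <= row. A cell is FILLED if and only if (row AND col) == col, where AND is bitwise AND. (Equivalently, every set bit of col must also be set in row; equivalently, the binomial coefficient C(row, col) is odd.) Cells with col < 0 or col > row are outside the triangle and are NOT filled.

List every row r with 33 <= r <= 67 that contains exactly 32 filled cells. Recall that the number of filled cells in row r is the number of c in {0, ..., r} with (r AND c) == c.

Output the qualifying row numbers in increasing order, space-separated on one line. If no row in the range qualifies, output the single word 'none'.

Row r has 2^popcount(r) filled cells, so we need popcount(r) = log2(32) = 5.
Scan r = 33..67 and keep those with exactly 5 one-bits:
r=33=100001 popcount=2 -> skip
r=34=100010 popcount=2 -> skip
r=35=100011 popcount=3 -> skip
r=36=100100 popcount=2 -> skip
r=37=100101 popcount=3 -> skip
r=38=100110 popcount=3 -> skip
r=39=100111 popcount=4 -> skip
r=40=101000 popcount=2 -> skip
r=41=101001 popcount=3 -> skip
r=42=101010 popcount=3 -> skip
r=43=101011 popcount=4 -> skip
r=44=101100 popcount=3 -> skip
r=45=101101 popcount=4 -> skip
r=46=101110 popcount=4 -> skip
r=47=101111 popcount=5 -> KEEP
r=48=110000 popcount=2 -> skip
r=49=110001 popcount=3 -> skip
r=50=110010 popcount=3 -> skip
r=51=110011 popcount=4 -> skip
r=52=110100 popcount=3 -> skip
r=53=110101 popcount=4 -> skip
r=54=110110 popcount=4 -> skip
r=55=110111 popcount=5 -> KEEP
r=56=111000 popcount=3 -> skip
r=57=111001 popcount=4 -> skip
r=58=111010 popcount=4 -> skip
r=59=111011 popcount=5 -> KEEP
r=60=111100 popcount=4 -> skip
r=61=111101 popcount=5 -> KEEP
r=62=111110 popcount=5 -> KEEP
r=63=111111 popcount=6 -> skip
r=64=1000000 popcount=1 -> skip
r=65=1000001 popcount=2 -> skip
r=66=1000010 popcount=2 -> skip
r=67=1000011 popcount=3 -> skip
Kept rows: 47 55 59 61 62

Answer: 47 55 59 61 62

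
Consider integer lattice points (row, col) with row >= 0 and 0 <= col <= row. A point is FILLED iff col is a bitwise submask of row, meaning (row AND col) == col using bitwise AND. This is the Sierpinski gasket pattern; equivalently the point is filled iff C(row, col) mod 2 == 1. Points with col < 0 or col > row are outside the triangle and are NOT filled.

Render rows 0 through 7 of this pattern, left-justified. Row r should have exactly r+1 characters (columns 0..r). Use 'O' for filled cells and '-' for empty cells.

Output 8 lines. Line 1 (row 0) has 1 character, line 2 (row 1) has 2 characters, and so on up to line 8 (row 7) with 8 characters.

r0=0: O
r1=1: OO
r2=10: O-O
r3=11: OOOO
r4=100: O---O
r5=101: OO--OO
r6=110: O-O-O-O
r7=111: OOOOOOOO

Answer: O
OO
O-O
OOOO
O---O
OO--OO
O-O-O-O
OOOOOOOO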